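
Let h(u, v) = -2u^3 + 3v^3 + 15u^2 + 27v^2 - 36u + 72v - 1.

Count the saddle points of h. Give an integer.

h separates as a function of u plus a function of v, so ∇h=0 decouples.
∂h/∂u = -6(u - 3)(u - 2) = 0 at u ∈ {2, 3}; ∂h/∂v = 9(v + 2)(v + 4) = 0 at v ∈ {-4, -2}.
The Hessian is diagonal: diag(h_uu, h_vv). Second derivatives: h_uu(2)=6, h_uu(3)=-6; h_vv(-4)=-18, h_vv(-2)=18.
Saddle points occur where the two diagonal entries have opposite signs: (2, -4), (3, -2). Count: 2.

2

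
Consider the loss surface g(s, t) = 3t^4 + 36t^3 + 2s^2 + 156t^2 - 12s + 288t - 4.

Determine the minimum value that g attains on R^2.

-214

g(s,t) separates as P(s) + Q(t) − 4, so its minimum is min P + min Q − 4.
P'(s) = 4s - 12 vanishes at s ∈ {3}; Q'(t) = 12(t + 2)(t + 3)(t + 4) vanishes at t ∈ {-4, -3, -2}.
Local minima of P (where P''>0): P(3)=-18. Local minima of Q: Q(-4)=-192, Q(-2)=-192.
So the global minimum of g is P(3) + Q(-4) − 4 = -18 − 192 − 4 = -214, attained at (3, -4).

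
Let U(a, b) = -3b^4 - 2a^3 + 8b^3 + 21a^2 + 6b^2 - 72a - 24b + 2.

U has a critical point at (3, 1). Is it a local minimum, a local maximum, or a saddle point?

local minimum

The mixed partial ∂²U/∂a∂b is 0, so the Hessian at any point is diag(U_aa, U_bb) = diag(6(-2a + 7), 12(-3b^2 + 4b + 1)).
At (3, 1): H = diag(6, 24).
Both eigenvalues are positive, so H is positive definite: a local minimum.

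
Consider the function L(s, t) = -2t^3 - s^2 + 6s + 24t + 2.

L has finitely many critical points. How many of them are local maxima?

L separates as a function of s plus a function of t, so ∇L=0 decouples.
∂L/∂s = -2(s - 3) = 0 at s ∈ {3}; ∂L/∂t = -6(t - 2)(t + 2) = 0 at t ∈ {-2, 2}.
The Hessian is diagonal: diag(L_ss, L_tt). Second derivatives: L_ss(3)=-2; L_tt(-2)=24, L_tt(2)=-24.
Local maxima occur where both diagonal entries negative: (3, 2). Count: 1.

1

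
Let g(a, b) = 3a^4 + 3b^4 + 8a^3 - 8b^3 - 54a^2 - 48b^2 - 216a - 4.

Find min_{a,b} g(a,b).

-1191

g(a,b) separates as P(a) + Q(b) − 4, so its minimum is min P + min Q − 4.
P'(a) = 12(a - 3)(a + 2)(a + 3) vanishes at a ∈ {-3, -2, 3}; Q'(b) = 12b(b - 4)(b + 2) vanishes at b ∈ {-2, 0, 4}.
Local minima of P (where P''>0): P(-3)=189, P(3)=-675. Local minima of Q: Q(-2)=-80, Q(4)=-512.
So the global minimum of g is P(3) + Q(4) − 4 = -675 − 512 − 4 = -1191, attained at (3, 4).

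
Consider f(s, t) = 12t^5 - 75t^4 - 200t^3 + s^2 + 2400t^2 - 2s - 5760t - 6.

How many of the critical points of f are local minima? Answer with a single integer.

2

f separates as a function of s plus a function of t, so ∇f=0 decouples.
∂f/∂s = 2(s - 1) = 0 at s ∈ {1}; ∂f/∂t = 60(t - 4)(t - 3)(t - 2)(t + 4) = 0 at t ∈ {-4, 2, 3, 4}.
The Hessian is diagonal: diag(f_ss, f_tt). Second derivatives: f_ss(1)=2; f_tt(-4)=-20160, f_tt(2)=720, f_tt(3)=-420, f_tt(4)=960.
Local minima occur where both diagonal entries positive: (1, 2), (1, 4). Count: 2.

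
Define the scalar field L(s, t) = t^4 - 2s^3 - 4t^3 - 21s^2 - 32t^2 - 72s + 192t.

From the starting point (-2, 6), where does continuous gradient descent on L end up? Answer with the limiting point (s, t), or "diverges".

diverges

L is separable, so gradient descent decouples: s follows -∂L/∂s, t follows -∂L/∂t.
∂L/∂s = -6(s + 3)(s + 4); at s=-2 this is -12, so s increases.
∂L/∂t = 4(t - 4)(t - 3)(t + 4); at t=6 this is 240, so t decreases.
The s-coordinate has no critical point in that direction and runs off to infinity.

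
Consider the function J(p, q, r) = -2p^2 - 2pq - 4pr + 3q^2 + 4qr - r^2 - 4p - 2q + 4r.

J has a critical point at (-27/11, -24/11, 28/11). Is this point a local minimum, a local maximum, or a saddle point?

saddle point

The Hessian is constant: H = [[-4, -2, -4], [-2, 6, 4], [-4, 4, -2]].
Leading principal minors: Δ₁ = -4, Δ₂ = -28, Δ₃ = 88.
The minors fit neither the all-positive nor the alternating-sign pattern, so H is indefinite: a saddle point.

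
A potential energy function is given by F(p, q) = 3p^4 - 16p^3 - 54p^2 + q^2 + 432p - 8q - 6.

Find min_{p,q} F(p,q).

F(p,q) separates as A(p) + B(q) − 6, so its minimum is min A + min B − 6.
A'(p) = 12(p - 4)(p - 3)(p + 3) vanishes at p ∈ {-3, 3, 4}; B'(q) = 2q - 8 vanishes at q ∈ {4}.
Local minima of A (where A''>0): A(-3)=-1107, A(4)=608. Local minima of B: B(4)=-16.
So the global minimum of F is A(-3) + B(4) − 6 = -1107 − 16 − 6 = -1129, attained at (-3, 4).

-1129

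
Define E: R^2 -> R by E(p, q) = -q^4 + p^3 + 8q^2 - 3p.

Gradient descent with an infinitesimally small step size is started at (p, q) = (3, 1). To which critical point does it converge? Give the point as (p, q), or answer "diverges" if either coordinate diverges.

(1, 0)

E is separable, so gradient descent decouples: p follows -∂E/∂p, q follows -∂E/∂q.
∂E/∂p = 3(p - 1)(p + 1); at p=3 this is 24, so p decreases.
∂E/∂q = -4q(q - 2)(q + 2); at q=1 this is 12, so q decreases.
p converges to its nearest critical value 1 (a local min of the p-part); q converges to 0. The iterate converges to (1, 0).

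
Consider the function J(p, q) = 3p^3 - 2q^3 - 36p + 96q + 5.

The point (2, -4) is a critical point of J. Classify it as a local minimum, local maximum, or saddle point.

The mixed partial ∂²J/∂p∂q is 0, so the Hessian at any point is diag(J_pp, J_qq) = diag(18p, -12q).
At (2, -4): H = diag(36, 48).
Both eigenvalues are positive, so H is positive definite: a local minimum.

local minimum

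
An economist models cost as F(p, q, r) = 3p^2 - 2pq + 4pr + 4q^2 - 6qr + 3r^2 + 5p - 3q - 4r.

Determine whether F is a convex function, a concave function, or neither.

F is quadratic, so its Hessian is the constant matrix H = [[6, -2, 4], [-2, 8, -6], [4, -6, 6]].
Leading principal minors: 6, 44, 16.
All positive ⇒ H ≻ 0 ⇒ convex.

convex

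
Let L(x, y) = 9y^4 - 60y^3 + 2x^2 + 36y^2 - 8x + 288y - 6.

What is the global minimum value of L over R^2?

-197

L(x,y) separates as P(x) + Q(y) − 6, so its minimum is min P + min Q − 6.
P'(x) = 4x - 8 vanishes at x ∈ {2}; Q'(y) = 36(y - 4)(y - 2)(y + 1) vanishes at y ∈ {-1, 2, 4}.
Local minima of P (where P''>0): P(2)=-8. Local minima of Q: Q(-1)=-183, Q(4)=192.
So the global minimum of L is P(2) + Q(-1) − 6 = -8 − 183 − 6 = -197, attained at (2, -1).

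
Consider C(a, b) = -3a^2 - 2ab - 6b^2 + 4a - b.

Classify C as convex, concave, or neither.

concave

C is quadratic, so its Hessian is the constant matrix H = [[-6, -2], [-2, -12]].
det(H) = 68, tr(H) = -18.
det(H) > 0 and tr(H) < 0, so H is negative definite everywhere: concave.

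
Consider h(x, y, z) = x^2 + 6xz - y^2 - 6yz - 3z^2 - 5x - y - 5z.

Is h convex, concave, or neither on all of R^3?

h is quadratic, so its Hessian is the constant matrix H = [[2, 0, 6], [0, -2, -6], [6, -6, -6]].
Leading principal minors: 2, -4, 24.
Neither pattern holds ⇒ H is indefinite ⇒ neither convex nor concave.

neither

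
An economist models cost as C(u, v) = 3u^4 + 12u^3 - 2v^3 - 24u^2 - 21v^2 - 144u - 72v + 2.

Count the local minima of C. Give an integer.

2

C separates as a function of u plus a function of v, so ∇C=0 decouples.
∂C/∂u = 12(u - 2)(u + 2)(u + 3) = 0 at u ∈ {-3, -2, 2}; ∂C/∂v = -6(v + 3)(v + 4) = 0 at v ∈ {-4, -3}.
The Hessian is diagonal: diag(C_uu, C_vv). Second derivatives: C_uu(-3)=60, C_uu(-2)=-48, C_uu(2)=240; C_vv(-4)=6, C_vv(-3)=-6.
Local minima occur where both diagonal entries positive: (-3, -4), (2, -4). Count: 2.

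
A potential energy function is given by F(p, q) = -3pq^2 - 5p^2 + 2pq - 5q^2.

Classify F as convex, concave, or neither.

The term -3pq^2 is cubic, so the Hessian is not constant.
∂²F/∂q² = -6p - 10, which takes both signs as p varies (negative for sufficiently large p). A diagonal entry of the Hessian changing sign means the Hessian is neither positive- nor negative-semidefinite on all of R^2.

neither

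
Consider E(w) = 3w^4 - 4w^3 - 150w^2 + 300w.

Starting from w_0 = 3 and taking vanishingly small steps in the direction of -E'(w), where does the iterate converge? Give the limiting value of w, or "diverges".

5

E'(w) = 12(w - 5)(w - 1)(w + 5), so E'(3) = -384.
Gradient descent moves in the -E' direction, i.e. w is increasing.
The nearest critical point in that direction is w = 5, where E'' = 480 > 0 (a local minimum). The iterate converges there.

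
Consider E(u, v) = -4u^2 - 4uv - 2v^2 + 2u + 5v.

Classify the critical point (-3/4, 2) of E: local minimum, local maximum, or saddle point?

The Hessian of E is constant: H = [[-8, -4], [-4, -4]].
det(H) = (-8)·(-4) − (-4)² = 16.
det(H) > 0 and tr(H) = -12 < 0, so H is negative definite and the point is a local maximum.

local maximum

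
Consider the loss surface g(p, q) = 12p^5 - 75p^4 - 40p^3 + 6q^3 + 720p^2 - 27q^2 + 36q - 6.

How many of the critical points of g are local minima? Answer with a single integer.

g separates as a function of p plus a function of q, so ∇g=0 decouples.
∂g/∂p = 60p(p - 4)(p - 3)(p + 2) = 0 at p ∈ {-2, 0, 3, 4}; ∂g/∂q = 18(q - 2)(q - 1) = 0 at q ∈ {1, 2}.
The Hessian is diagonal: diag(g_pp, g_qq). Second derivatives: g_pp(-2)=-3600, g_pp(0)=1440, g_pp(3)=-900, g_pp(4)=1440; g_qq(1)=-18, g_qq(2)=18.
Local minima occur where both diagonal entries positive: (0, 2), (4, 2). Count: 2.

2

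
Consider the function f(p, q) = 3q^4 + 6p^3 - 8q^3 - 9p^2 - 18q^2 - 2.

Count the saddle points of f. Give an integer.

3

f separates as a function of p plus a function of q, so ∇f=0 decouples.
∂f/∂p = 18p(p - 1) = 0 at p ∈ {0, 1}; ∂f/∂q = 12q(q - 3)(q + 1) = 0 at q ∈ {-1, 0, 3}.
The Hessian is diagonal: diag(f_pp, f_qq). Second derivatives: f_pp(0)=-18, f_pp(1)=18; f_qq(-1)=48, f_qq(0)=-36, f_qq(3)=144.
Saddle points occur where the two diagonal entries have opposite signs: (0, -1), (0, 3), (1, 0). Count: 3.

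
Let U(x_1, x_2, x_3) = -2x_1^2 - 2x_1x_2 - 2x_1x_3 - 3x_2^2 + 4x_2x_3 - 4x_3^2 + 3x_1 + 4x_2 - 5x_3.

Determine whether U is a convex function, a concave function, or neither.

concave

U is quadratic, so its Hessian is the constant matrix H = [[-4, -2, -2], [-2, -6, 4], [-2, 4, -8]].
Leading principal minors: -4, 20, -40.
Signs alternate −, +, − ⇒ H ≺ 0 ⇒ concave.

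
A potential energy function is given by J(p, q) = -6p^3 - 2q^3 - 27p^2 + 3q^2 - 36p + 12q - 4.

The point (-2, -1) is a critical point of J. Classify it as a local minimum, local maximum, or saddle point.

The mixed partial ∂²J/∂p∂q is 0, so the Hessian at any point is diag(J_pp, J_qq) = diag(-18(2p + 3), 6(-2q + 1)).
At (-2, -1): H = diag(18, 18).
Both eigenvalues are positive, so H is positive definite: a local minimum.

local minimum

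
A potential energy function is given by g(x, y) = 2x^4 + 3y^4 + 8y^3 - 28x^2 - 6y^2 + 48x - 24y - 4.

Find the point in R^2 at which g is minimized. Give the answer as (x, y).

g(x,y) separates as P(x) + Q(y) − 4, so its minimum is min P + min Q − 4.
P'(x) = 8(x - 2)(x - 1)(x + 3) vanishes at x ∈ {-3, 1, 2}; Q'(y) = 12(y - 1)(y + 1)(y + 2) vanishes at y ∈ {-2, -1, 1}.
Local minima of P (where P''>0): P(-3)=-234, P(2)=16. Local minima of Q: Q(-2)=8, Q(1)=-19.
So the global minimum of g is P(-3) + Q(1) − 4 = -234 − 19 − 4 = -257, attained at (-3, 1).

(-3, 1)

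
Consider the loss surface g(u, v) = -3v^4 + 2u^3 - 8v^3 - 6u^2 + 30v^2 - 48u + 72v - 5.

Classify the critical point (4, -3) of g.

The mixed partial ∂²g/∂u∂v is 0, so the Hessian at any point is diag(g_uu, g_vv) = diag(12(u - 1), 12(-3v^2 - 4v + 5)).
At (4, -3): H = diag(36, -120).
The eigenvalues have opposite signs, so H is indefinite: a saddle point.

saddle point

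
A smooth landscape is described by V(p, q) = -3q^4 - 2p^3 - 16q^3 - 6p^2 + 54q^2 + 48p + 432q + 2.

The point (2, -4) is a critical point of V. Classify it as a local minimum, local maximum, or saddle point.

local maximum

The mixed partial ∂²V/∂p∂q is 0, so the Hessian at any point is diag(V_pp, V_qq) = diag(-12(p + 1), 12(-3q^2 - 8q + 9)).
At (2, -4): H = diag(-36, -84).
Both eigenvalues are negative, so H is negative definite: a local maximum.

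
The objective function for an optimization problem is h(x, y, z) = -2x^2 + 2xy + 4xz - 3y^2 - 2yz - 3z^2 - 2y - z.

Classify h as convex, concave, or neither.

h is quadratic, so its Hessian is the constant matrix H = [[-4, 2, 4], [2, -6, -2], [4, -2, -6]].
Leading principal minors: -4, 20, -40.
Signs alternate −, +, − ⇒ H ≺ 0 ⇒ concave.

concave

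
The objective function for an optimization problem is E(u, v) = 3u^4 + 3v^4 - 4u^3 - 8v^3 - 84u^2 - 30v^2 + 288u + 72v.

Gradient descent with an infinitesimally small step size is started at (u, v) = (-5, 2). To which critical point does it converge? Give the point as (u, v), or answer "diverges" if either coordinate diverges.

E is separable, so gradient descent decouples: u follows -∂E/∂u, v follows -∂E/∂v.
∂E/∂u = 12(u - 3)(u - 2)(u + 4); at u=-5 this is -672, so u increases.
∂E/∂v = 12(v - 3)(v - 1)(v + 2); at v=2 this is -48, so v increases.
u converges to its nearest critical value -4 (a local min of the u-part); v converges to 3. The iterate converges to (-4, 3).

(-4, 3)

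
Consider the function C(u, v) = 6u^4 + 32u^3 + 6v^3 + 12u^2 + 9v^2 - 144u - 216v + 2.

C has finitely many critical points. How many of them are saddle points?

C separates as a function of u plus a function of v, so ∇C=0 decouples.
∂C/∂u = 24(u - 1)(u + 2)(u + 3) = 0 at u ∈ {-3, -2, 1}; ∂C/∂v = 18(v - 3)(v + 4) = 0 at v ∈ {-4, 3}.
The Hessian is diagonal: diag(C_uu, C_vv). Second derivatives: C_uu(-3)=96, C_uu(-2)=-72, C_uu(1)=288; C_vv(-4)=-126, C_vv(3)=126.
Saddle points occur where the two diagonal entries have opposite signs: (-3, -4), (-2, 3), (1, -4). Count: 3.

3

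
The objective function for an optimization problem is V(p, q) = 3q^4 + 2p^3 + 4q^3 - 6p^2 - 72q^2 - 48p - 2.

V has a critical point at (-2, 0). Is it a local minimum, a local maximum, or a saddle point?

local maximum

The mixed partial ∂²V/∂p∂q is 0, so the Hessian at any point is diag(V_pp, V_qq) = diag(12(p - 1), 12(3q^2 + 2q - 12)).
At (-2, 0): H = diag(-36, -144).
Both eigenvalues are negative, so H is negative definite: a local maximum.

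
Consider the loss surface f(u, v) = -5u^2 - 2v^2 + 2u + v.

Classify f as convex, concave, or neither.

f is quadratic, so its Hessian is the constant matrix H = [[-10, 0], [0, -4]].
det(H) = 40, tr(H) = -14.
det(H) > 0 and tr(H) < 0, so H is negative definite everywhere: concave.

concave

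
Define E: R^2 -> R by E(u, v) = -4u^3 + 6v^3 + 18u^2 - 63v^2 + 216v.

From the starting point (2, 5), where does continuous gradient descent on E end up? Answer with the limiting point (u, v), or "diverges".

E is separable, so gradient descent decouples: u follows -∂E/∂u, v follows -∂E/∂v.
∂E/∂u = -12u(u - 3); at u=2 this is 24, so u decreases.
∂E/∂v = 18(v - 4)(v - 3); at v=5 this is 36, so v decreases.
u converges to its nearest critical value 0 (a local min of the u-part); v converges to 4. The iterate converges to (0, 4).

(0, 4)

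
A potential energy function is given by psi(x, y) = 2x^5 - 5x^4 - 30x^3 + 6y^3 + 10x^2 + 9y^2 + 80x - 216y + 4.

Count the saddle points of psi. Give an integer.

psi separates as a function of x plus a function of y, so ∇psi=0 decouples.
∂psi/∂x = 10(x - 4)(x - 1)(x + 1)(x + 2) = 0 at x ∈ {-2, -1, 1, 4}; ∂psi/∂y = 18(y - 3)(y + 4) = 0 at y ∈ {-4, 3}.
The Hessian is diagonal: diag(psi_xx, psi_yy). Second derivatives: psi_xx(-2)=-180, psi_xx(-1)=100, psi_xx(1)=-180, psi_xx(4)=900; psi_yy(-4)=-126, psi_yy(3)=126.
Saddle points occur where the two diagonal entries have opposite signs: (-2, 3), (-1, -4), (1, 3), (4, -4). Count: 4.

4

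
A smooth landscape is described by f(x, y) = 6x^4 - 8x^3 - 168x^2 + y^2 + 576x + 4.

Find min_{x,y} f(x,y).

-2940

f(x,y) separates as P(x) + Q(y) + 4, so its minimum is min P + min Q + 4.
P'(x) = 24(x - 3)(x - 2)(x + 4) vanishes at x ∈ {-4, 2, 3}; Q'(y) = 2y vanishes at y ∈ {0}.
Local minima of P (where P''>0): P(-4)=-2944, P(3)=486. Local minima of Q: Q(0)=0.
So the global minimum of f is P(-4) + Q(0) + 4 = -2944 + 0 + 4 = -2940, attained at (-4, 0).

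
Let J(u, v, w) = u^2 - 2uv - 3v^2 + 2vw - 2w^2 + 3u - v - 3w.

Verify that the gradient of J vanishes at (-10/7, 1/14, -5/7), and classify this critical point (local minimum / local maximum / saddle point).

saddle point

∇J = (2u - 2v + 3, -2u - 6v + 2w - 1, 2v - 4w - 3); substituting (-10/7, 1/14, -5/7) gives ∇J = (0, 0, 0), so (-10/7, 1/14, -5/7) is indeed a critical point.
The Hessian is constant: H = [[2, -2, 0], [-2, -6, 2], [0, 2, -4]].
Leading principal minors: Δ₁ = 2, Δ₂ = -16, Δ₃ = 56.
The minors fit neither the all-positive nor the alternating-sign pattern, so H is indefinite: a saddle point.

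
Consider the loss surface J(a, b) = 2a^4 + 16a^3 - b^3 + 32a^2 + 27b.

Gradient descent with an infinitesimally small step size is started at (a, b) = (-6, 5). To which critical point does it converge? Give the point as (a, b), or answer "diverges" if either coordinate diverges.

J is separable, so gradient descent decouples: a follows -∂J/∂a, b follows -∂J/∂b.
∂J/∂a = 8a(a + 2)(a + 4); at a=-6 this is -384, so a increases.
∂J/∂b = -3(b - 3)(b + 3); at b=5 this is -48, so b increases.
The b-coordinate has no critical point in that direction and runs off to infinity.

diverges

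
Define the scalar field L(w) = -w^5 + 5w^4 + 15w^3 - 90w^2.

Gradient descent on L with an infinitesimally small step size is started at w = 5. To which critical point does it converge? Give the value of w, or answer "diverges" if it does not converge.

diverges

L'(w) = -5w(w - 4)(w - 3)(w + 3), so L'(5) = -400.
Gradient descent moves in the -L' direction, i.e. w is increasing.
There is no critical point above w=5, and L' keeps the same sign, so the iterate runs off to +∞.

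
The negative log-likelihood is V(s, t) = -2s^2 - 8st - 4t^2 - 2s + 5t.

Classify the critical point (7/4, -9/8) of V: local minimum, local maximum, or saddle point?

The Hessian of V is constant: H = [[-4, -8], [-8, -8]].
det(H) = (-4)·(-8) − (-8)² = -32.
Since det(H) < 0, H is indefinite and the critical point is a saddle point.

saddle point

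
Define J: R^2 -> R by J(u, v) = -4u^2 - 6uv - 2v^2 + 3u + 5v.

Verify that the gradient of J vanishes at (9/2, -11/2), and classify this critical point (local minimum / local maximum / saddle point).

saddle point

∇J = (-8u - 6v + 3, -6u - 4v + 5); substituting (9/2, -11/2) gives ∇J = (0, 0), so (9/2, -11/2) is indeed a critical point.
The Hessian of J is constant: H = [[-8, -6], [-6, -4]].
det(H) = (-8)·(-4) − (-6)² = -4.
Since det(H) < 0, H is indefinite and the critical point is a saddle point.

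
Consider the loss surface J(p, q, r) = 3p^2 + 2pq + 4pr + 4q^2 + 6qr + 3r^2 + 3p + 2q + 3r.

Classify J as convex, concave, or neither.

J is quadratic, so its Hessian is the constant matrix H = [[6, 2, 4], [2, 8, 6], [4, 6, 6]].
Leading principal minors: 6, 44, 16.
All positive ⇒ H ≻ 0 ⇒ convex.

convex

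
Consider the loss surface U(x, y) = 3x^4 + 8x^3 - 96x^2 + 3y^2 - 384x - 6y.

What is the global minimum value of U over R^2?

U(x,y) separates as P(x) + Q(y), so its minimum is min P + min Q.
P'(x) = 12(x - 4)(x + 2)(x + 4) vanishes at x ∈ {-4, -2, 4}; Q'(y) = 6y - 6 vanishes at y ∈ {1}.
Local minima of P (where P''>0): P(-4)=256, P(4)=-1792. Local minima of Q: Q(1)=-3.
So the global minimum of U is P(4) + Q(1) = -1792 − 3 = -1795, attained at (4, 1).

-1795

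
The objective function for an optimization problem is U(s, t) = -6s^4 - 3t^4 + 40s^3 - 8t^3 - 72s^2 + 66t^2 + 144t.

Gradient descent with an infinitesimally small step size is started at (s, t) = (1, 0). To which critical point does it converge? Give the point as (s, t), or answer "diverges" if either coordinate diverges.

(2, -1)

U is separable, so gradient descent decouples: s follows -∂U/∂s, t follows -∂U/∂t.
∂U/∂s = -24s(s - 3)(s - 2); at s=1 this is -48, so s increases.
∂U/∂t = -12(t - 3)(t + 1)(t + 4); at t=0 this is 144, so t decreases.
s converges to its nearest critical value 2 (a local min of the s-part); t converges to -1. The iterate converges to (2, -1).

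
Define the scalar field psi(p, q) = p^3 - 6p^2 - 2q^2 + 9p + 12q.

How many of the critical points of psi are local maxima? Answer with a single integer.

psi separates as a function of p plus a function of q, so ∇psi=0 decouples.
∂psi/∂p = 3(p - 3)(p - 1) = 0 at p ∈ {1, 3}; ∂psi/∂q = -4(q - 3) = 0 at q ∈ {3}.
The Hessian is diagonal: diag(psi_pp, psi_qq). Second derivatives: psi_pp(1)=-6, psi_pp(3)=6; psi_qq(3)=-4.
Local maxima occur where both diagonal entries negative: (1, 3). Count: 1.

1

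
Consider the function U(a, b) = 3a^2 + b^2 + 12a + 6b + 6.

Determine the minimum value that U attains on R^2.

U(a,b) separates as P(a) + Q(b) + 6, so its minimum is min P + min Q + 6.
P'(a) = 6a + 12 vanishes at a ∈ {-2}; Q'(b) = 2b + 6 vanishes at b ∈ {-3}.
Local minima of P (where P''>0): P(-2)=-12. Local minima of Q: Q(-3)=-9.
So the global minimum of U is P(-2) + Q(-3) + 6 = -12 − 9 + 6 = -15, attained at (-2, -3).

-15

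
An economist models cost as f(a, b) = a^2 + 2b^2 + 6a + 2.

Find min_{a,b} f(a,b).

-7

f(a,b) separates as P(a) + Q(b) + 2, so its minimum is min P + min Q + 2.
P'(a) = 2a + 6 vanishes at a ∈ {-3}; Q'(b) = 4b vanishes at b ∈ {0}.
Local minima of P (where P''>0): P(-3)=-9. Local minima of Q: Q(0)=0.
So the global minimum of f is P(-3) + Q(0) + 2 = -9 + 0 + 2 = -7, attained at (-3, 0).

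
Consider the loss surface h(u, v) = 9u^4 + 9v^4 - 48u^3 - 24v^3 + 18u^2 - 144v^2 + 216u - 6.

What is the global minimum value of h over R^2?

-1683

h(u,v) separates as P(u) + Q(v) − 6, so its minimum is min P + min Q − 6.
P'(u) = 36(u - 3)(u - 2)(u + 1) vanishes at u ∈ {-1, 2, 3}; Q'(v) = 36v(v - 4)(v + 2) vanishes at v ∈ {-2, 0, 4}.
Local minima of P (where P''>0): P(-1)=-141, P(3)=243. Local minima of Q: Q(-2)=-240, Q(4)=-1536.
So the global minimum of h is P(-1) + Q(4) − 6 = -141 − 1536 − 6 = -1683, attained at (-1, 4).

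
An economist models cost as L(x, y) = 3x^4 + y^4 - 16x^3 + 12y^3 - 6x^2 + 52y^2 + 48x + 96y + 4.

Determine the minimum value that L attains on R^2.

-220

L(x,y) separates as P(x) + Q(y) + 4, so its minimum is min P + min Q + 4.
P'(x) = 12(x - 4)(x - 1)(x + 1) vanishes at x ∈ {-1, 1, 4}; Q'(y) = 4(y + 2)(y + 3)(y + 4) vanishes at y ∈ {-4, -3, -2}.
Local minima of P (where P''>0): P(-1)=-35, P(4)=-160. Local minima of Q: Q(-4)=-64, Q(-2)=-64.
So the global minimum of L is P(4) + Q(-4) + 4 = -160 − 64 + 4 = -220, attained at (4, -4).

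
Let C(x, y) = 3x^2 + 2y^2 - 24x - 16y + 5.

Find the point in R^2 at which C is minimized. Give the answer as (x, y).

(4, 4)

C(x,y) separates as P(x) + Q(y) + 5, so its minimum is min P + min Q + 5.
P'(x) = 6x - 24 vanishes at x ∈ {4}; Q'(y) = 4y - 16 vanishes at y ∈ {4}.
Local minima of P (where P''>0): P(4)=-48. Local minima of Q: Q(4)=-32.
So the global minimum of C is P(4) + Q(4) + 5 = -48 − 32 + 5 = -75, attained at (4, 4).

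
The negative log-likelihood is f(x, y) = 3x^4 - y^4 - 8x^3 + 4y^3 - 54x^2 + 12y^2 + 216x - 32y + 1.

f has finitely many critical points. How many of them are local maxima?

2

f separates as a function of x plus a function of y, so ∇f=0 decouples.
∂f/∂x = 12(x - 3)(x - 2)(x + 3) = 0 at x ∈ {-3, 2, 3}; ∂f/∂y = -4(y - 4)(y - 1)(y + 2) = 0 at y ∈ {-2, 1, 4}.
The Hessian is diagonal: diag(f_xx, f_yy). Second derivatives: f_xx(-3)=360, f_xx(2)=-60, f_xx(3)=72; f_yy(-2)=-72, f_yy(1)=36, f_yy(4)=-72.
Local maxima occur where both diagonal entries negative: (2, -2), (2, 4). Count: 2.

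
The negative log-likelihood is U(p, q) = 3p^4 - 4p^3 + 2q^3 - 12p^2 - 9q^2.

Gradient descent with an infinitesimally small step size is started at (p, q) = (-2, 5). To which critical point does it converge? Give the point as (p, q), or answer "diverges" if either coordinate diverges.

(-1, 3)

U is separable, so gradient descent decouples: p follows -∂U/∂p, q follows -∂U/∂q.
∂U/∂p = 12p(p - 2)(p + 1); at p=-2 this is -96, so p increases.
∂U/∂q = 6q(q - 3); at q=5 this is 60, so q decreases.
p converges to its nearest critical value -1 (a local min of the p-part); q converges to 3. The iterate converges to (-1, 3).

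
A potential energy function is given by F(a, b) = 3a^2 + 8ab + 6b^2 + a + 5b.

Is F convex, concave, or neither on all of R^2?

convex

F is quadratic, so its Hessian is the constant matrix H = [[6, 8], [8, 12]].
det(H) = 8, tr(H) = 18.
det(H) > 0 and tr(H) > 0, so H is positive definite everywhere: convex.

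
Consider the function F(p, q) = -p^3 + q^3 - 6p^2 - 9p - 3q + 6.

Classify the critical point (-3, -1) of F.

The mixed partial ∂²F/∂p∂q is 0, so the Hessian at any point is diag(F_pp, F_qq) = diag(-6(p + 2), 6q).
At (-3, -1): H = diag(6, -6).
The eigenvalues have opposite signs, so H is indefinite: a saddle point.

saddle point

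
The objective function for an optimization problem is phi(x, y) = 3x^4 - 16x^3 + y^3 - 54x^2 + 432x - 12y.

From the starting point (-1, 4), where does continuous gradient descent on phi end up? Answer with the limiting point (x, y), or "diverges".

phi is separable, so gradient descent decouples: x follows -∂phi/∂x, y follows -∂phi/∂y.
∂phi/∂x = 12(x - 4)(x - 3)(x + 3); at x=-1 this is 480, so x decreases.
∂phi/∂y = 3(y - 2)(y + 2); at y=4 this is 36, so y decreases.
x converges to its nearest critical value -3 (a local min of the x-part); y converges to 2. The iterate converges to (-3, 2).

(-3, 2)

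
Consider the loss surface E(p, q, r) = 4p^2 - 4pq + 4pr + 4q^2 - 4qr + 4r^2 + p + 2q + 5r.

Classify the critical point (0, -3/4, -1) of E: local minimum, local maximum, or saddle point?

local minimum

The Hessian is constant: H = [[8, -4, 4], [-4, 8, -4], [4, -4, 8]].
Leading principal minors: Δ₁ = 8, Δ₂ = 48, Δ₃ = 256.
All leading minors are positive, so H is positive definite: a local minimum.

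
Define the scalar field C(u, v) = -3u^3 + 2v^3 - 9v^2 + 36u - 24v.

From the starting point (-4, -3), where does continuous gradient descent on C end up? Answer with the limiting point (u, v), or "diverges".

C is separable, so gradient descent decouples: u follows -∂C/∂u, v follows -∂C/∂v.
∂C/∂u = -9(u - 2)(u + 2); at u=-4 this is -108, so u increases.
∂C/∂v = 6(v - 4)(v + 1); at v=-3 this is 84, so v decreases.
The v-coordinate has no critical point in that direction and runs off to infinity.

diverges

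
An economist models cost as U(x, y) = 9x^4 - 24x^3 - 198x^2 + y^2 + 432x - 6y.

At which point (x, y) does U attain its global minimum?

U(x,y) separates as P(x) + Q(y), so its minimum is min P + min Q.
P'(x) = 36(x - 4)(x - 1)(x + 3) vanishes at x ∈ {-3, 1, 4}; Q'(y) = 2y - 6 vanishes at y ∈ {3}.
Local minima of P (where P''>0): P(-3)=-1701, P(4)=-672. Local minima of Q: Q(3)=-9.
So the global minimum of U is P(-3) + Q(3) = -1701 − 9 = -1710, attained at (-3, 3).

(-3, 3)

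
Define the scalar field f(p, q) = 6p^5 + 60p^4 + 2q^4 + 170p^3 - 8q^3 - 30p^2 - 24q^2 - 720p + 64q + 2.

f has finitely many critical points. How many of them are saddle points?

6

f separates as a function of p plus a function of q, so ∇f=0 decouples.
∂f/∂p = 30(p - 1)(p + 2)(p + 3)(p + 4) = 0 at p ∈ {-4, -3, -2, 1}; ∂f/∂q = 8(q - 4)(q - 1)(q + 2) = 0 at q ∈ {-2, 1, 4}.
The Hessian is diagonal: diag(f_pp, f_qq). Second derivatives: f_pp(-4)=-300, f_pp(-3)=120, f_pp(-2)=-180, f_pp(1)=1800; f_qq(-2)=144, f_qq(1)=-72, f_qq(4)=144.
Saddle points occur where the two diagonal entries have opposite signs: (-4, -2), (-4, 4), (-3, 1), (-2, -2), (-2, 4), (1, 1). Count: 6.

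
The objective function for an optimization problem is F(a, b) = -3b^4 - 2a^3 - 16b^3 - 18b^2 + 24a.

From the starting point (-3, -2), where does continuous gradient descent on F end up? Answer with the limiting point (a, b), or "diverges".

F is separable, so gradient descent decouples: a follows -∂F/∂a, b follows -∂F/∂b.
∂F/∂a = -6(a - 2)(a + 2); at a=-3 this is -30, so a increases.
∂F/∂b = -12b(b + 1)(b + 3); at b=-2 this is -24, so b increases.
a converges to its nearest critical value -2 (a local min of the a-part); b converges to -1. The iterate converges to (-2, -1).

(-2, -1)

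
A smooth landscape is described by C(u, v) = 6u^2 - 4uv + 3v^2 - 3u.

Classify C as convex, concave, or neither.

C is quadratic, so its Hessian is the constant matrix H = [[12, -4], [-4, 6]].
det(H) = 56, tr(H) = 18.
det(H) > 0 and tr(H) > 0, so H is positive definite everywhere: convex.

convex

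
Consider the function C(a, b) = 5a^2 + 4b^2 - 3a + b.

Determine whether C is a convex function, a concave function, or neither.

C is quadratic, so its Hessian is the constant matrix H = [[10, 0], [0, 8]].
det(H) = 80, tr(H) = 18.
det(H) > 0 and tr(H) > 0, so H is positive definite everywhere: convex.

convex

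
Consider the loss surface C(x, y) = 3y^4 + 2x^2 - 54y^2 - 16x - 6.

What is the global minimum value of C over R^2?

-281

C(x,y) separates as P(x) + Q(y) − 6, so its minimum is min P + min Q − 6.
P'(x) = 4x - 16 vanishes at x ∈ {4}; Q'(y) = 12y(y - 3)(y + 3) vanishes at y ∈ {-3, 0, 3}.
Local minima of P (where P''>0): P(4)=-32. Local minima of Q: Q(-3)=-243, Q(3)=-243.
So the global minimum of C is P(4) + Q(-3) − 6 = -32 − 243 − 6 = -281, attained at (4, -3).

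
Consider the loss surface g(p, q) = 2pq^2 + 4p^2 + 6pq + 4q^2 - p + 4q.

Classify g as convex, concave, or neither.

The term 2pq^2 is cubic, so the Hessian is not constant.
∂²g/∂q² = 4p + 8, which takes both signs as p varies (negative for sufficiently negative p). A diagonal entry of the Hessian changing sign means the Hessian is neither positive- nor negative-semidefinite on all of R^2.

neither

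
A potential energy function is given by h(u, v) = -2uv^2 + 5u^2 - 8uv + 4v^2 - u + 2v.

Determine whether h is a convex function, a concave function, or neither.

neither

The term -2uv^2 is cubic, so the Hessian is not constant.
∂²h/∂v² = -4u + 8, which takes both signs as u varies (negative for sufficiently large u). A diagonal entry of the Hessian changing sign means the Hessian is neither positive- nor negative-semidefinite on all of R^2.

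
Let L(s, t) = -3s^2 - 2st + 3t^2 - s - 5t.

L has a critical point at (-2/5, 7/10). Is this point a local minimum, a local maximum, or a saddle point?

saddle point

The Hessian of L is constant: H = [[-6, -2], [-2, 6]].
det(H) = (-6)·6 − (-2)² = -40.
Since det(H) < 0, H is indefinite and the critical point is a saddle point.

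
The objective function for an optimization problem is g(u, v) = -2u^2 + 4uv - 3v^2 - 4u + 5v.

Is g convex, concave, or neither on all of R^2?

g is quadratic, so its Hessian is the constant matrix H = [[-4, 4], [4, -6]].
det(H) = 8, tr(H) = -10.
det(H) > 0 and tr(H) < 0, so H is negative definite everywhere: concave.

concave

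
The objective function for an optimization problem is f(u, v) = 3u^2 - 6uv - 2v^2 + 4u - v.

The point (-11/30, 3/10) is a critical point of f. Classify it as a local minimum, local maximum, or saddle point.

The Hessian of f is constant: H = [[6, -6], [-6, -4]].
det(H) = 6·(-4) − (-6)² = -60.
Since det(H) < 0, H is indefinite and the critical point is a saddle point.

saddle point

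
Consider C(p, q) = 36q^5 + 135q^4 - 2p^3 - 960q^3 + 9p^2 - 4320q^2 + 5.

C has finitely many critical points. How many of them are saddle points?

4

C separates as a function of p plus a function of q, so ∇C=0 decouples.
∂C/∂p = -6p(p - 3) = 0 at p ∈ {0, 3}; ∂C/∂q = 180q(q - 4)(q + 3)(q + 4) = 0 at q ∈ {-4, -3, 0, 4}.
The Hessian is diagonal: diag(C_pp, C_qq). Second derivatives: C_pp(0)=18, C_pp(3)=-18; C_qq(-4)=-5760, C_qq(-3)=3780, C_qq(0)=-8640, C_qq(4)=40320.
Saddle points occur where the two diagonal entries have opposite signs: (0, -4), (0, 0), (3, -3), (3, 4). Count: 4.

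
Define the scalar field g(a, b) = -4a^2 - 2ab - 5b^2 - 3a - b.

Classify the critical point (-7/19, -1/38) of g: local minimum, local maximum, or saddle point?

The Hessian of g is constant: H = [[-8, -2], [-2, -10]].
det(H) = (-8)·(-10) − (-2)² = 76.
det(H) > 0 and tr(H) = -18 < 0, so H is negative definite and the point is a local maximum.

local maximum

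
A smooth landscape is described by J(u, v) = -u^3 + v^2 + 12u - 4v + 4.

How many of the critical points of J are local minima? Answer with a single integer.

J separates as a function of u plus a function of v, so ∇J=0 decouples.
∂J/∂u = -3(u - 2)(u + 2) = 0 at u ∈ {-2, 2}; ∂J/∂v = 2(v - 2) = 0 at v ∈ {2}.
The Hessian is diagonal: diag(J_uu, J_vv). Second derivatives: J_uu(-2)=12, J_uu(2)=-12; J_vv(2)=2.
Local minima occur where both diagonal entries positive: (-2, 2). Count: 1.

1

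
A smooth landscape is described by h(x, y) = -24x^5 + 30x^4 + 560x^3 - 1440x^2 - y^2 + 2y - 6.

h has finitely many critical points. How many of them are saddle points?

h separates as a function of x plus a function of y, so ∇h=0 decouples.
∂h/∂x = -120x(x - 3)(x - 2)(x + 4) = 0 at x ∈ {-4, 0, 2, 3}; ∂h/∂y = -2(y - 1) = 0 at y ∈ {1}.
The Hessian is diagonal: diag(h_xx, h_yy). Second derivatives: h_xx(-4)=20160, h_xx(0)=-2880, h_xx(2)=1440, h_xx(3)=-2520; h_yy(1)=-2.
Saddle points occur where the two diagonal entries have opposite signs: (-4, 1), (2, 1). Count: 2.

2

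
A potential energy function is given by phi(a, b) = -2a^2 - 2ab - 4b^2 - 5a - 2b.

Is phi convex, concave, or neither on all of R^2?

concave

phi is quadratic, so its Hessian is the constant matrix H = [[-4, -2], [-2, -8]].
det(H) = 28, tr(H) = -12.
det(H) > 0 and tr(H) < 0, so H is negative definite everywhere: concave.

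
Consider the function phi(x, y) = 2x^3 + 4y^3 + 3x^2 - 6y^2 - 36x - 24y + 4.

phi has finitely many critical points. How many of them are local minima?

1

phi separates as a function of x plus a function of y, so ∇phi=0 decouples.
∂phi/∂x = 6(x - 2)(x + 3) = 0 at x ∈ {-3, 2}; ∂phi/∂y = 12(y - 2)(y + 1) = 0 at y ∈ {-1, 2}.
The Hessian is diagonal: diag(phi_xx, phi_yy). Second derivatives: phi_xx(-3)=-30, phi_xx(2)=30; phi_yy(-1)=-36, phi_yy(2)=36.
Local minima occur where both diagonal entries positive: (2, 2). Count: 1.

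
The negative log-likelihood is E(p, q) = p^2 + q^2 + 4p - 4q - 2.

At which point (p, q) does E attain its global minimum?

(-2, 2)

E(p,q) separates as A(p) + B(q) − 2, so its minimum is min A + min B − 2.
A'(p) = 2p + 4 vanishes at p ∈ {-2}; B'(q) = 2q - 4 vanishes at q ∈ {2}.
Local minima of A (where A''>0): A(-2)=-4. Local minima of B: B(2)=-4.
So the global minimum of E is A(-2) + B(2) − 2 = -4 − 4 − 2 = -10, attained at (-2, 2).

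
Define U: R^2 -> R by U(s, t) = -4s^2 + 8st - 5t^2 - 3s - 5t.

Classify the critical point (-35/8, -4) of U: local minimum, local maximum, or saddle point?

The Hessian of U is constant: H = [[-8, 8], [8, -10]].
det(H) = (-8)·(-10) − 8² = 16.
det(H) > 0 and tr(H) = -18 < 0, so H is negative definite and the point is a local maximum.

local maximum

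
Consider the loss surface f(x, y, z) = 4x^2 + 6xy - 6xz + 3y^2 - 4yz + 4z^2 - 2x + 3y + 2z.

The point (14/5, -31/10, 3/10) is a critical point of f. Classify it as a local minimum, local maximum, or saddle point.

The Hessian is constant: H = [[8, 6, -6], [6, 6, -4], [-6, -4, 8]].
Leading principal minors: Δ₁ = 8, Δ₂ = 12, Δ₃ = 40.
All leading minors are positive, so H is positive definite: a local minimum.

local minimum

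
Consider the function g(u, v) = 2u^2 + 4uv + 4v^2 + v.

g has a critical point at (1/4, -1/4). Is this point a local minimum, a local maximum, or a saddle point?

The Hessian of g is constant: H = [[4, 4], [4, 8]].
det(H) = 4·8 − 4² = 16.
det(H) > 0 and tr(H) = 12 > 0, so H is positive definite and the point is a local minimum.

local minimum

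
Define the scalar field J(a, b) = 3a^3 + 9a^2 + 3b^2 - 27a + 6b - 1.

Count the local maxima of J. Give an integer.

0

J separates as a function of a plus a function of b, so ∇J=0 decouples.
∂J/∂a = 9(a - 1)(a + 3) = 0 at a ∈ {-3, 1}; ∂J/∂b = 6(b + 1) = 0 at b ∈ {-1}.
The Hessian is diagonal: diag(J_aa, J_bb). Second derivatives: J_aa(-3)=-36, J_aa(1)=36; J_bb(-1)=6.
Local maxima occur where both diagonal entries negative: none. Count: 0.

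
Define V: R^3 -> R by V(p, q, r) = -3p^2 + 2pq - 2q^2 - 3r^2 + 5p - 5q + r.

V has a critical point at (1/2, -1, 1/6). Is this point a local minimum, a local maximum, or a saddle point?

local maximum

The Hessian is constant: H = [[-6, 2, 0], [2, -4, 0], [0, 0, -6]].
Leading principal minors: Δ₁ = -6, Δ₂ = 20, Δ₃ = -120.
The minors alternate sign starting negative (−, +, −), so H is negative definite: a local maximum.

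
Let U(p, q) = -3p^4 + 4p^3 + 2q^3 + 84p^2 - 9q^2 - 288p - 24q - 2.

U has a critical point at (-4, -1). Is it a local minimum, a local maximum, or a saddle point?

The mixed partial ∂²U/∂p∂q is 0, so the Hessian at any point is diag(U_pp, U_qq) = diag(12(-3p^2 + 2p + 14), 6(2q - 3)).
At (-4, -1): H = diag(-504, -30).
Both eigenvalues are negative, so H is negative definite: a local maximum.

local maximum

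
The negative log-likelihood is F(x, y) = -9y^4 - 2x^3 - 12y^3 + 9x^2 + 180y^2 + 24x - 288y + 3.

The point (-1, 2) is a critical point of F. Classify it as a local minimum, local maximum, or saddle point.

The mixed partial ∂²F/∂x∂y is 0, so the Hessian at any point is diag(F_xx, F_yy) = diag(6(-2x + 3), 36(-3y^2 - 2y + 10)).
At (-1, 2): H = diag(30, -216).
The eigenvalues have opposite signs, so H is indefinite: a saddle point.

saddle point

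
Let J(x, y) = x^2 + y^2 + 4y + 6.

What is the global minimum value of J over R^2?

J(x,y) separates as P(x) + Q(y) + 6, so its minimum is min P + min Q + 6.
P'(x) = 2x vanishes at x ∈ {0}; Q'(y) = 2y + 4 vanishes at y ∈ {-2}.
Local minima of P (where P''>0): P(0)=0. Local minima of Q: Q(-2)=-4.
So the global minimum of J is P(0) + Q(-2) + 6 = 0 − 4 + 6 = 2, attained at (0, -2).

2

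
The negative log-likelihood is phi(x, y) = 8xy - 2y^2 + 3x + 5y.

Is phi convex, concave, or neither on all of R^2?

phi is quadratic, so its Hessian is the constant matrix H = [[0, 8], [8, -4]].
det(H) = -64, tr(H) = -4.
det(H) < 0, so H is indefinite: neither convex nor concave.

neither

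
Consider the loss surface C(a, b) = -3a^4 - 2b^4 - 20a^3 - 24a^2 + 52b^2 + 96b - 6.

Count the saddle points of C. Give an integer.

4

C separates as a function of a plus a function of b, so ∇C=0 decouples.
∂C/∂a = -12a(a + 1)(a + 4) = 0 at a ∈ {-4, -1, 0}; ∂C/∂b = -8(b - 4)(b + 1)(b + 3) = 0 at b ∈ {-3, -1, 4}.
The Hessian is diagonal: diag(C_aa, C_bb). Second derivatives: C_aa(-4)=-144, C_aa(-1)=36, C_aa(0)=-48; C_bb(-3)=-112, C_bb(-1)=80, C_bb(4)=-280.
Saddle points occur where the two diagonal entries have opposite signs: (-4, -1), (-1, -3), (-1, 4), (0, -1). Count: 4.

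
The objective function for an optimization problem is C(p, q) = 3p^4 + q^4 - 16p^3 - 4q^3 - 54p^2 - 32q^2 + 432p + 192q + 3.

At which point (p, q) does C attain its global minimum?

C(p,q) separates as A(p) + B(q) + 3, so its minimum is min A + min B + 3.
A'(p) = 12(p - 4)(p - 3)(p + 3) vanishes at p ∈ {-3, 3, 4}; B'(q) = 4(q - 4)(q - 3)(q + 4) vanishes at q ∈ {-4, 3, 4}.
Local minima of A (where A''>0): A(-3)=-1107, A(4)=608. Local minima of B: B(-4)=-768, B(4)=256.
So the global minimum of C is A(-3) + B(-4) + 3 = -1107 − 768 + 3 = -1872, attained at (-3, -4).

(-3, -4)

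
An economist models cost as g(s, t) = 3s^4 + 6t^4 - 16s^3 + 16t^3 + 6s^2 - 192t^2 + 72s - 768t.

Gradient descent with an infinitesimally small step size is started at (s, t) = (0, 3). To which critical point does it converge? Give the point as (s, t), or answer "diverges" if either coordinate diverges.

g is separable, so gradient descent decouples: s follows -∂g/∂s, t follows -∂g/∂t.
∂g/∂s = 12(s - 3)(s - 2)(s + 1); at s=0 this is 72, so s decreases.
∂g/∂t = 24(t - 4)(t + 2)(t + 4); at t=3 this is -840, so t increases.
s converges to its nearest critical value -1 (a local min of the s-part); t converges to 4. The iterate converges to (-1, 4).

(-1, 4)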